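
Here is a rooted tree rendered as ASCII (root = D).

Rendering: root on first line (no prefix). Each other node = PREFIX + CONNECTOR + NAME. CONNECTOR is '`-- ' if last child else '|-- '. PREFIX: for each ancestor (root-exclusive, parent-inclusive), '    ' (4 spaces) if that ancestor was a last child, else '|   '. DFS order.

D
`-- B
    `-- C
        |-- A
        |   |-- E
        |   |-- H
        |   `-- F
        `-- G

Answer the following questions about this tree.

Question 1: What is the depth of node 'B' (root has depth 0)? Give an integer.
Answer: 1

Derivation:
Path from root to B: D -> B
Depth = number of edges = 1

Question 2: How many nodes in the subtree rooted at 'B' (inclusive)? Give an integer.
Answer: 7

Derivation:
Subtree rooted at B contains: A, B, C, E, F, G, H
Count = 7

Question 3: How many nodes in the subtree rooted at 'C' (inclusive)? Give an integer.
Answer: 6

Derivation:
Subtree rooted at C contains: A, C, E, F, G, H
Count = 6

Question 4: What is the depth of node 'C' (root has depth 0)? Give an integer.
Path from root to C: D -> B -> C
Depth = number of edges = 2

Answer: 2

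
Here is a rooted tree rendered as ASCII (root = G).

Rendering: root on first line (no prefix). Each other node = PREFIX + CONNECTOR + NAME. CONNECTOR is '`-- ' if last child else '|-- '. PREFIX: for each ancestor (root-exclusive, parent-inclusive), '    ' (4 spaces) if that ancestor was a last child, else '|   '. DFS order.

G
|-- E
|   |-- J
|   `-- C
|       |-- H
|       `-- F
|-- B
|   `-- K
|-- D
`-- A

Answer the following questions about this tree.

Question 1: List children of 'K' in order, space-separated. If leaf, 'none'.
Node K's children (from adjacency): (leaf)

Answer: none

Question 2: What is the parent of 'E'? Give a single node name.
Answer: G

Derivation:
Scan adjacency: E appears as child of G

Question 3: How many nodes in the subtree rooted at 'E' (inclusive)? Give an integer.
Answer: 5

Derivation:
Subtree rooted at E contains: C, E, F, H, J
Count = 5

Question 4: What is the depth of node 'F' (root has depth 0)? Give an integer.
Answer: 3

Derivation:
Path from root to F: G -> E -> C -> F
Depth = number of edges = 3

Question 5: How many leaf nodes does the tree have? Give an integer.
Answer: 6

Derivation:
Leaves (nodes with no children): A, D, F, H, J, K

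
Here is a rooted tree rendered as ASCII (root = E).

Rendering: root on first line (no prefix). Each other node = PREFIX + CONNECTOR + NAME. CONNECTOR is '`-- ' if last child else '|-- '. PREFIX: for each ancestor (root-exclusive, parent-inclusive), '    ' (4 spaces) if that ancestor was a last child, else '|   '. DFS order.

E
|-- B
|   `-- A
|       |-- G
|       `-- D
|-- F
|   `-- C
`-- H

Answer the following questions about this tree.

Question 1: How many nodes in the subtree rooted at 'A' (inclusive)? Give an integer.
Subtree rooted at A contains: A, D, G
Count = 3

Answer: 3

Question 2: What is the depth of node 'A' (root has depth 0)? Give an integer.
Answer: 2

Derivation:
Path from root to A: E -> B -> A
Depth = number of edges = 2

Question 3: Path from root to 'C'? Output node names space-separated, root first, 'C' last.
Answer: E F C

Derivation:
Walk down from root: E -> F -> C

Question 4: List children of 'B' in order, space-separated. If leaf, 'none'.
Node B's children (from adjacency): A

Answer: A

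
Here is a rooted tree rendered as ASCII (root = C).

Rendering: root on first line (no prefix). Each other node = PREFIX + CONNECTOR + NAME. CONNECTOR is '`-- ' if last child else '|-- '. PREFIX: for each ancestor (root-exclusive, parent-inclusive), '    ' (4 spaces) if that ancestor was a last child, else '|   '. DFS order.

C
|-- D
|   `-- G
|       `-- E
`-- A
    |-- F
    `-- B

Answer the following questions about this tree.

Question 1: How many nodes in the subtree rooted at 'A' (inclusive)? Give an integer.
Subtree rooted at A contains: A, B, F
Count = 3

Answer: 3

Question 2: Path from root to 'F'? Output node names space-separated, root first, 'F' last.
Walk down from root: C -> A -> F

Answer: C A F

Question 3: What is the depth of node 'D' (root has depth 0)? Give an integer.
Path from root to D: C -> D
Depth = number of edges = 1

Answer: 1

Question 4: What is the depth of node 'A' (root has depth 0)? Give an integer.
Answer: 1

Derivation:
Path from root to A: C -> A
Depth = number of edges = 1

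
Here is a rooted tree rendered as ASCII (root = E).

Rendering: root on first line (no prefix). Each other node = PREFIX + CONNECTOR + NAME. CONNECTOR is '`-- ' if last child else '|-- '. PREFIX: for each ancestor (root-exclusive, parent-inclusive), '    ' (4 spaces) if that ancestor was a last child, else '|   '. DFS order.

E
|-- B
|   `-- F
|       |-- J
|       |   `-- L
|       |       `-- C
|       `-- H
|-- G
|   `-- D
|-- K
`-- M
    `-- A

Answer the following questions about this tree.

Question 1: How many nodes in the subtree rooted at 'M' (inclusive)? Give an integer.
Answer: 2

Derivation:
Subtree rooted at M contains: A, M
Count = 2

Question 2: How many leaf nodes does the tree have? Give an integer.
Answer: 5

Derivation:
Leaves (nodes with no children): A, C, D, H, K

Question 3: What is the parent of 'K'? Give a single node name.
Answer: E

Derivation:
Scan adjacency: K appears as child of E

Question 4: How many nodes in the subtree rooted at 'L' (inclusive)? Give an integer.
Subtree rooted at L contains: C, L
Count = 2

Answer: 2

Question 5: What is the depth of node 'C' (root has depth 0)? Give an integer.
Answer: 5

Derivation:
Path from root to C: E -> B -> F -> J -> L -> C
Depth = number of edges = 5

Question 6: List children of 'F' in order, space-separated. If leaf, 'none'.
Node F's children (from adjacency): J, H

Answer: J H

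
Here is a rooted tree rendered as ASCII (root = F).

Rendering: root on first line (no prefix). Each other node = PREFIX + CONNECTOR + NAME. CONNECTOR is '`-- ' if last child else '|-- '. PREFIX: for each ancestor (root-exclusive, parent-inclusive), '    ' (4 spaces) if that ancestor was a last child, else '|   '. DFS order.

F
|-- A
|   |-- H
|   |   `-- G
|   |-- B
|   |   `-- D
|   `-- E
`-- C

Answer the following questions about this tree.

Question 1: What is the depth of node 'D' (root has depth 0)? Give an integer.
Path from root to D: F -> A -> B -> D
Depth = number of edges = 3

Answer: 3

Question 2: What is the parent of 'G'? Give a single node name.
Answer: H

Derivation:
Scan adjacency: G appears as child of H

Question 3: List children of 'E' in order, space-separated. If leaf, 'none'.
Node E's children (from adjacency): (leaf)

Answer: none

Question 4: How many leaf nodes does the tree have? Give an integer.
Answer: 4

Derivation:
Leaves (nodes with no children): C, D, E, G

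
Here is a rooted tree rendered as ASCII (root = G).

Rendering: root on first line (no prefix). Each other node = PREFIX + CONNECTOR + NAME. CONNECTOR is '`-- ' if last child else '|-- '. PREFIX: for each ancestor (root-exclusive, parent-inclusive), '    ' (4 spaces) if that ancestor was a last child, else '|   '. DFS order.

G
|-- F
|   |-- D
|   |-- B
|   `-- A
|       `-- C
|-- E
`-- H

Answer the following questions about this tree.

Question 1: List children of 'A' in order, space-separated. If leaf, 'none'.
Node A's children (from adjacency): C

Answer: C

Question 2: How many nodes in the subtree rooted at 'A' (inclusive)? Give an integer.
Answer: 2

Derivation:
Subtree rooted at A contains: A, C
Count = 2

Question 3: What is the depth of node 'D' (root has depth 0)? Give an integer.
Answer: 2

Derivation:
Path from root to D: G -> F -> D
Depth = number of edges = 2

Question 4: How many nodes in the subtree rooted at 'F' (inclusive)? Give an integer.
Answer: 5

Derivation:
Subtree rooted at F contains: A, B, C, D, F
Count = 5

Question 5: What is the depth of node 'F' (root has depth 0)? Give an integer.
Path from root to F: G -> F
Depth = number of edges = 1

Answer: 1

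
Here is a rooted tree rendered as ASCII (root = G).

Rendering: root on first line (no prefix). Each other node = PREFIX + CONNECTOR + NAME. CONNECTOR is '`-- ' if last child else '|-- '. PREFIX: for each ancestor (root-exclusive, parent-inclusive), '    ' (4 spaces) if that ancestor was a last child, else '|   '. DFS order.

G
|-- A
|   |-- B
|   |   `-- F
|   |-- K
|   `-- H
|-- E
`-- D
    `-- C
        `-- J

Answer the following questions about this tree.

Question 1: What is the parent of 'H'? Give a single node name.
Scan adjacency: H appears as child of A

Answer: A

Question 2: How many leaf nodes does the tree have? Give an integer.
Leaves (nodes with no children): E, F, H, J, K

Answer: 5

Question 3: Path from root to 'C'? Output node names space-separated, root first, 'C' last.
Walk down from root: G -> D -> C

Answer: G D C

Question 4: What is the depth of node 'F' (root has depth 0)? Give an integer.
Path from root to F: G -> A -> B -> F
Depth = number of edges = 3

Answer: 3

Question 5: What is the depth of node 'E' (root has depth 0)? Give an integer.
Path from root to E: G -> E
Depth = number of edges = 1

Answer: 1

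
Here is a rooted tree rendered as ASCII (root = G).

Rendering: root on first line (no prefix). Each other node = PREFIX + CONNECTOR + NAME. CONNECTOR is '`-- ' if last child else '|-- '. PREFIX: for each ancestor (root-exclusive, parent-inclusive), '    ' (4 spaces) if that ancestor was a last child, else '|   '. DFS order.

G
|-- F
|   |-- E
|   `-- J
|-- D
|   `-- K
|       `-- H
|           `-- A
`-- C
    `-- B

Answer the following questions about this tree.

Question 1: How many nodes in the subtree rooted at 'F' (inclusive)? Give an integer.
Subtree rooted at F contains: E, F, J
Count = 3

Answer: 3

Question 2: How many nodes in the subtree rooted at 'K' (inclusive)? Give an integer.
Answer: 3

Derivation:
Subtree rooted at K contains: A, H, K
Count = 3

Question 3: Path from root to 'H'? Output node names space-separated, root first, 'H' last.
Walk down from root: G -> D -> K -> H

Answer: G D K H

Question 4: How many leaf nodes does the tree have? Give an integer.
Answer: 4

Derivation:
Leaves (nodes with no children): A, B, E, J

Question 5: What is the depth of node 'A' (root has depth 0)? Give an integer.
Answer: 4

Derivation:
Path from root to A: G -> D -> K -> H -> A
Depth = number of edges = 4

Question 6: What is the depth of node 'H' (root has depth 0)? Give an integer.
Answer: 3

Derivation:
Path from root to H: G -> D -> K -> H
Depth = number of edges = 3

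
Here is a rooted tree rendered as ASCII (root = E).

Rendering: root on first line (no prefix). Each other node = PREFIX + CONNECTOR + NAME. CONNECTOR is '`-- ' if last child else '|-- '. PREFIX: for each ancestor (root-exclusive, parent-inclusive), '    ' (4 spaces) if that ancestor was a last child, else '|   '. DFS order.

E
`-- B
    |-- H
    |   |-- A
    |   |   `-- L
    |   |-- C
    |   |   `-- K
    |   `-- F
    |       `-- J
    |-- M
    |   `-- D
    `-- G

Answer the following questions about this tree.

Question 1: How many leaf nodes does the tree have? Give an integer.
Leaves (nodes with no children): D, G, J, K, L

Answer: 5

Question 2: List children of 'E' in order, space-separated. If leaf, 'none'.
Node E's children (from adjacency): B

Answer: B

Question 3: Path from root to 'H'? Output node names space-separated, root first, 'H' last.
Answer: E B H

Derivation:
Walk down from root: E -> B -> H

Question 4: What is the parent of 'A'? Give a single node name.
Answer: H

Derivation:
Scan adjacency: A appears as child of H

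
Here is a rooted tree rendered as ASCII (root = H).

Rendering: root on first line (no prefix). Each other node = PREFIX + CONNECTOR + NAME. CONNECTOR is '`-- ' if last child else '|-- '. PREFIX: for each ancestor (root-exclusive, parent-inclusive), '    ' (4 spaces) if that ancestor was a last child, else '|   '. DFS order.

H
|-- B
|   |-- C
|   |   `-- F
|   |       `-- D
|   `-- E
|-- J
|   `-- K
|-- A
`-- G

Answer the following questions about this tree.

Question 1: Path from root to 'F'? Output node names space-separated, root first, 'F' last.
Answer: H B C F

Derivation:
Walk down from root: H -> B -> C -> F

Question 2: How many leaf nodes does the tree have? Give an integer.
Leaves (nodes with no children): A, D, E, G, K

Answer: 5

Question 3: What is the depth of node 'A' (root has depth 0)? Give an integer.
Answer: 1

Derivation:
Path from root to A: H -> A
Depth = number of edges = 1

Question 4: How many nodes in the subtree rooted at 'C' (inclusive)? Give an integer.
Subtree rooted at C contains: C, D, F
Count = 3

Answer: 3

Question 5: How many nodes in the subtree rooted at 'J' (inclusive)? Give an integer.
Subtree rooted at J contains: J, K
Count = 2

Answer: 2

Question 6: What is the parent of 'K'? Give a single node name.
Scan adjacency: K appears as child of J

Answer: J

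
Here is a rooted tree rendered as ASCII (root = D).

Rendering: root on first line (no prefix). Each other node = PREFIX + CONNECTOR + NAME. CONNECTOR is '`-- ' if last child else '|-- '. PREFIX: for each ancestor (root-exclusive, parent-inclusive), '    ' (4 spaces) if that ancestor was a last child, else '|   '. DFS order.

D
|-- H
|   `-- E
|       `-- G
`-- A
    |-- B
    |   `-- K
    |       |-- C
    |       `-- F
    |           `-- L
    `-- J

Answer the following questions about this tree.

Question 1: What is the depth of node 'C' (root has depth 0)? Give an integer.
Path from root to C: D -> A -> B -> K -> C
Depth = number of edges = 4

Answer: 4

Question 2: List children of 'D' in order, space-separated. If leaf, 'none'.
Node D's children (from adjacency): H, A

Answer: H A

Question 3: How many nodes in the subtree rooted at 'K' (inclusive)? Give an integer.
Subtree rooted at K contains: C, F, K, L
Count = 4

Answer: 4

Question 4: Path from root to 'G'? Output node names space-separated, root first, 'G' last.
Walk down from root: D -> H -> E -> G

Answer: D H E G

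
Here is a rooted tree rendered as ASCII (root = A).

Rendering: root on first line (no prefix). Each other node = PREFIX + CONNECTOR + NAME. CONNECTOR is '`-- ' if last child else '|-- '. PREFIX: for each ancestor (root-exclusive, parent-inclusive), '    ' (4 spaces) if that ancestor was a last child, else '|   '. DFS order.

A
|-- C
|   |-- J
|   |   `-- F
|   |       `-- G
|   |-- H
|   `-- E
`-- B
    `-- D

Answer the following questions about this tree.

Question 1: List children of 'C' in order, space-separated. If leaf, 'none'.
Answer: J H E

Derivation:
Node C's children (from adjacency): J, H, E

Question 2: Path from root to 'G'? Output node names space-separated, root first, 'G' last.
Walk down from root: A -> C -> J -> F -> G

Answer: A C J F G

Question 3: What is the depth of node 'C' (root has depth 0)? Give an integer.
Answer: 1

Derivation:
Path from root to C: A -> C
Depth = number of edges = 1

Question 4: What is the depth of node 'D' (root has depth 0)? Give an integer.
Answer: 2

Derivation:
Path from root to D: A -> B -> D
Depth = number of edges = 2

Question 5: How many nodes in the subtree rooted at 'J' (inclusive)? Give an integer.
Answer: 3

Derivation:
Subtree rooted at J contains: F, G, J
Count = 3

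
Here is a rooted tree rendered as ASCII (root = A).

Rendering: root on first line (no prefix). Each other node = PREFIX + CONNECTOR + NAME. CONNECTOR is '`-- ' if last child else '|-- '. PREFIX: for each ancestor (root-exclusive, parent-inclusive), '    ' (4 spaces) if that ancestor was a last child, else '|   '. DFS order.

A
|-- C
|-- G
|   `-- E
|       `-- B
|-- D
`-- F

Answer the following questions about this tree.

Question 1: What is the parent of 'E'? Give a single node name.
Scan adjacency: E appears as child of G

Answer: G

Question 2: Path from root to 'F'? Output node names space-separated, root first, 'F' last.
Walk down from root: A -> F

Answer: A F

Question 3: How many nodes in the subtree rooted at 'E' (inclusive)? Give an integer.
Subtree rooted at E contains: B, E
Count = 2

Answer: 2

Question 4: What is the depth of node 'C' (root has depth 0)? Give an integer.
Answer: 1

Derivation:
Path from root to C: A -> C
Depth = number of edges = 1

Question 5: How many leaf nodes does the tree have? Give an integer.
Answer: 4

Derivation:
Leaves (nodes with no children): B, C, D, F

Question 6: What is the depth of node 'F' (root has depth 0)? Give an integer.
Path from root to F: A -> F
Depth = number of edges = 1

Answer: 1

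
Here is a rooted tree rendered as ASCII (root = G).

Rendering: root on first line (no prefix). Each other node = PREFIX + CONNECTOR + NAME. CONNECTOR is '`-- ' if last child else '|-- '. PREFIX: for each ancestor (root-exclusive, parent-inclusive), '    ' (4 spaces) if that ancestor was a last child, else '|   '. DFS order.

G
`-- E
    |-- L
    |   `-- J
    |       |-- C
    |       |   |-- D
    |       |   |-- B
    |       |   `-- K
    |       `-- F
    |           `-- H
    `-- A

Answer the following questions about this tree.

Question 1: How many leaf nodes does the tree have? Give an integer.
Leaves (nodes with no children): A, B, D, H, K

Answer: 5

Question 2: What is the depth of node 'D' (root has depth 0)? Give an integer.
Path from root to D: G -> E -> L -> J -> C -> D
Depth = number of edges = 5

Answer: 5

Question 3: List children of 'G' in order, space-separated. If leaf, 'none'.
Answer: E

Derivation:
Node G's children (from adjacency): E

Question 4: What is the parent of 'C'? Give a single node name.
Answer: J

Derivation:
Scan adjacency: C appears as child of J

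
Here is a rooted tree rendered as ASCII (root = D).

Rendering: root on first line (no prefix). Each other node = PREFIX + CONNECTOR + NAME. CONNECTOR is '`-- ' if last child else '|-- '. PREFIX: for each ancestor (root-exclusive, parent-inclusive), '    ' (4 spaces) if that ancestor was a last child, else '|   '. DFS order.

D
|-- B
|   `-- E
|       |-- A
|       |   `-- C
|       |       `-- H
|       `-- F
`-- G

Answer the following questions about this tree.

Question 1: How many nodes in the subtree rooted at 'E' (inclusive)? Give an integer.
Subtree rooted at E contains: A, C, E, F, H
Count = 5

Answer: 5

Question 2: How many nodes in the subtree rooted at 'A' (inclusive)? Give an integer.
Subtree rooted at A contains: A, C, H
Count = 3

Answer: 3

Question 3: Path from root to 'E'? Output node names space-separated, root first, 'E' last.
Answer: D B E

Derivation:
Walk down from root: D -> B -> E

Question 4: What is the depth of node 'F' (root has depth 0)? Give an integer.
Answer: 3

Derivation:
Path from root to F: D -> B -> E -> F
Depth = number of edges = 3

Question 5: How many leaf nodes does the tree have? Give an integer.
Leaves (nodes with no children): F, G, H

Answer: 3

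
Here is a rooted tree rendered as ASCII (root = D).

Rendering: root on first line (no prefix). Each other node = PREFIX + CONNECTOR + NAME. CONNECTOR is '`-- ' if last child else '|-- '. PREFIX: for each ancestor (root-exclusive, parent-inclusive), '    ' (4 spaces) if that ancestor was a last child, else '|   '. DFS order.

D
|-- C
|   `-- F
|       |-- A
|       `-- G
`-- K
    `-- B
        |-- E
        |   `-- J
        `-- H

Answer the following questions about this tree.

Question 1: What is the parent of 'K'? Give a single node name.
Scan adjacency: K appears as child of D

Answer: D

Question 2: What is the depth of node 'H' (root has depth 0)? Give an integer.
Answer: 3

Derivation:
Path from root to H: D -> K -> B -> H
Depth = number of edges = 3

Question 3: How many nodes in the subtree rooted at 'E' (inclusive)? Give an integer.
Subtree rooted at E contains: E, J
Count = 2

Answer: 2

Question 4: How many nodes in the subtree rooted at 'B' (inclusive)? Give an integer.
Answer: 4

Derivation:
Subtree rooted at B contains: B, E, H, J
Count = 4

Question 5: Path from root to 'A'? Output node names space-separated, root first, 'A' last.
Walk down from root: D -> C -> F -> A

Answer: D C F A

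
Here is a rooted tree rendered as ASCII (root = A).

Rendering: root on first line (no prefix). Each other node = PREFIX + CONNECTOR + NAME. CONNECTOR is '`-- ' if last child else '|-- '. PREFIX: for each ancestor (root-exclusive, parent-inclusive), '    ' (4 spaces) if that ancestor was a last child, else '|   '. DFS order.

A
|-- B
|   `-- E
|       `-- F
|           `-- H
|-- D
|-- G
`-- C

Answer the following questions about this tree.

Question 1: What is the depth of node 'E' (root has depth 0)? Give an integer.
Path from root to E: A -> B -> E
Depth = number of edges = 2

Answer: 2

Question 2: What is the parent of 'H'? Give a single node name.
Scan adjacency: H appears as child of F

Answer: F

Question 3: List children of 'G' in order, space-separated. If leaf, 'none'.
Node G's children (from adjacency): (leaf)

Answer: none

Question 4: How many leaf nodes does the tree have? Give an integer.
Leaves (nodes with no children): C, D, G, H

Answer: 4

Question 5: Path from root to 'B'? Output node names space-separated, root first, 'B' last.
Answer: A B

Derivation:
Walk down from root: A -> B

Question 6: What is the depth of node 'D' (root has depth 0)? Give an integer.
Path from root to D: A -> D
Depth = number of edges = 1

Answer: 1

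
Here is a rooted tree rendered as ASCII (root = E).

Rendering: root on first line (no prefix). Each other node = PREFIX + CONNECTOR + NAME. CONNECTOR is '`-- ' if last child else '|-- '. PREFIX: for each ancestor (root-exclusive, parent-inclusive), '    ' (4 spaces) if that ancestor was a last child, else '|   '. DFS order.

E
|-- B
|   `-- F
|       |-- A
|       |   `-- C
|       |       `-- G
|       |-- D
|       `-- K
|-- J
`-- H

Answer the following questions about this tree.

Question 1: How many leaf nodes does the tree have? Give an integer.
Leaves (nodes with no children): D, G, H, J, K

Answer: 5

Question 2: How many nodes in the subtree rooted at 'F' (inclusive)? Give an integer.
Answer: 6

Derivation:
Subtree rooted at F contains: A, C, D, F, G, K
Count = 6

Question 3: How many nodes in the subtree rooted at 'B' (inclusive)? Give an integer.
Subtree rooted at B contains: A, B, C, D, F, G, K
Count = 7

Answer: 7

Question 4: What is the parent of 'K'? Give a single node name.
Answer: F

Derivation:
Scan adjacency: K appears as child of F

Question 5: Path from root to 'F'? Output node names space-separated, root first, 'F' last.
Walk down from root: E -> B -> F

Answer: E B F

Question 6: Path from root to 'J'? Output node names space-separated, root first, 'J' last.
Walk down from root: E -> J

Answer: E J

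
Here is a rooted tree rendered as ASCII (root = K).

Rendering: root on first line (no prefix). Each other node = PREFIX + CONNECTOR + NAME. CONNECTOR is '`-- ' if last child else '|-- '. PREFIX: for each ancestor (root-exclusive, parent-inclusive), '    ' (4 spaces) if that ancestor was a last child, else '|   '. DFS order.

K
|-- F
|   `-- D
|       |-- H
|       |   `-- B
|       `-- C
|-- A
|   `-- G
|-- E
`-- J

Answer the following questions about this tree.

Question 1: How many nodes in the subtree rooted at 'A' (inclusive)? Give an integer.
Answer: 2

Derivation:
Subtree rooted at A contains: A, G
Count = 2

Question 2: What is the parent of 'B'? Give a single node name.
Scan adjacency: B appears as child of H

Answer: H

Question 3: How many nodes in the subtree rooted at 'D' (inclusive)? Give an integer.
Subtree rooted at D contains: B, C, D, H
Count = 4

Answer: 4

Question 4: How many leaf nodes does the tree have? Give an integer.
Leaves (nodes with no children): B, C, E, G, J

Answer: 5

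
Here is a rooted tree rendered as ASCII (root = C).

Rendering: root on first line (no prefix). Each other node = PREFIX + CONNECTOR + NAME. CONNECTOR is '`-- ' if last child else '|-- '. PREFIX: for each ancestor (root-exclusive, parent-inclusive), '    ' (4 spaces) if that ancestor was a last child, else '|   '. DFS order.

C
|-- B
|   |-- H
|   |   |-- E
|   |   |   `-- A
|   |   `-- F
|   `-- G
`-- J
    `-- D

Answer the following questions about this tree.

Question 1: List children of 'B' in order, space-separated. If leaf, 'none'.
Node B's children (from adjacency): H, G

Answer: H G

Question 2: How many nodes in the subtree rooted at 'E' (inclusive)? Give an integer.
Answer: 2

Derivation:
Subtree rooted at E contains: A, E
Count = 2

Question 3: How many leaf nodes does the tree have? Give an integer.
Answer: 4

Derivation:
Leaves (nodes with no children): A, D, F, G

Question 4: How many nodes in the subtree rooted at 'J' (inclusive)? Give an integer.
Answer: 2

Derivation:
Subtree rooted at J contains: D, J
Count = 2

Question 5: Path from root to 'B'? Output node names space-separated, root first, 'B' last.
Walk down from root: C -> B

Answer: C B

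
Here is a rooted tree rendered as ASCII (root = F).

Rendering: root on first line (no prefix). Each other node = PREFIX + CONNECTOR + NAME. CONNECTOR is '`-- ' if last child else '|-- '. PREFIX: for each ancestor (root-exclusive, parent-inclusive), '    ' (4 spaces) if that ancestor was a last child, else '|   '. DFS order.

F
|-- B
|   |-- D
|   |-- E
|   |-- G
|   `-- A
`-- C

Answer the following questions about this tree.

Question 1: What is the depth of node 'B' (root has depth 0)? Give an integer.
Answer: 1

Derivation:
Path from root to B: F -> B
Depth = number of edges = 1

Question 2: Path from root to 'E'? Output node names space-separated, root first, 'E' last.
Walk down from root: F -> B -> E

Answer: F B E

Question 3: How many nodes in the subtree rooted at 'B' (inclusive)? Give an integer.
Answer: 5

Derivation:
Subtree rooted at B contains: A, B, D, E, G
Count = 5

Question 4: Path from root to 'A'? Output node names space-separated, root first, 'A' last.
Answer: F B A

Derivation:
Walk down from root: F -> B -> A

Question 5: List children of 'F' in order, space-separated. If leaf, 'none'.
Node F's children (from adjacency): B, C

Answer: B C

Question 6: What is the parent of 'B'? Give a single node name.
Answer: F

Derivation:
Scan adjacency: B appears as child of F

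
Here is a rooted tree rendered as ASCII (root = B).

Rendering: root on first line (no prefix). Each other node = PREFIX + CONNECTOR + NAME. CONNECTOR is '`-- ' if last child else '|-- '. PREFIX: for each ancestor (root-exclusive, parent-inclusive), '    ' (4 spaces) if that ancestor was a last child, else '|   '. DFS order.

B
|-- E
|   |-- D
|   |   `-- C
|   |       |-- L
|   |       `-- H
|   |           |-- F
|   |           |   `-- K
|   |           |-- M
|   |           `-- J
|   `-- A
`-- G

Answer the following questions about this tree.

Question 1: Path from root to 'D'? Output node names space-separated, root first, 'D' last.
Answer: B E D

Derivation:
Walk down from root: B -> E -> D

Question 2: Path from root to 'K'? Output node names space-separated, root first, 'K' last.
Answer: B E D C H F K

Derivation:
Walk down from root: B -> E -> D -> C -> H -> F -> K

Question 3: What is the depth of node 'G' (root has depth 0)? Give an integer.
Answer: 1

Derivation:
Path from root to G: B -> G
Depth = number of edges = 1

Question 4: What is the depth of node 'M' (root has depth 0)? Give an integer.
Path from root to M: B -> E -> D -> C -> H -> M
Depth = number of edges = 5

Answer: 5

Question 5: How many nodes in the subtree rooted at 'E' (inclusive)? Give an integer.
Answer: 10

Derivation:
Subtree rooted at E contains: A, C, D, E, F, H, J, K, L, M
Count = 10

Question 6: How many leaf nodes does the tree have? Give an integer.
Leaves (nodes with no children): A, G, J, K, L, M

Answer: 6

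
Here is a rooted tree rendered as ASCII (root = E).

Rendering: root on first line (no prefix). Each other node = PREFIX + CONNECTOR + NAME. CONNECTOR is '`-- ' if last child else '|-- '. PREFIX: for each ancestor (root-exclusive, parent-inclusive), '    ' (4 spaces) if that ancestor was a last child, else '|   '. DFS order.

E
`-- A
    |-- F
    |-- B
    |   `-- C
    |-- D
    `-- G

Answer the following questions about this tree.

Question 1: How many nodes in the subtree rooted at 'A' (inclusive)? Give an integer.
Answer: 6

Derivation:
Subtree rooted at A contains: A, B, C, D, F, G
Count = 6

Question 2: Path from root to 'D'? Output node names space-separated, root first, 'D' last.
Walk down from root: E -> A -> D

Answer: E A D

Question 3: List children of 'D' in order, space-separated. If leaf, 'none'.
Answer: none

Derivation:
Node D's children (from adjacency): (leaf)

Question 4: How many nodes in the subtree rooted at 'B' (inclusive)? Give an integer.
Subtree rooted at B contains: B, C
Count = 2

Answer: 2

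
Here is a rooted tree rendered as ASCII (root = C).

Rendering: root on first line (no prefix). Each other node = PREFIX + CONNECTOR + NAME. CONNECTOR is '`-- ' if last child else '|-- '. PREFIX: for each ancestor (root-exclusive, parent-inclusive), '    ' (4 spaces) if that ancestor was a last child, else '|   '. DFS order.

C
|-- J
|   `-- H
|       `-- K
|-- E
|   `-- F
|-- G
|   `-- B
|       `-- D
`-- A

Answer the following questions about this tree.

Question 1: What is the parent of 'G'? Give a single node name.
Scan adjacency: G appears as child of C

Answer: C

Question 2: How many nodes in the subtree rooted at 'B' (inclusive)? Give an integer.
Answer: 2

Derivation:
Subtree rooted at B contains: B, D
Count = 2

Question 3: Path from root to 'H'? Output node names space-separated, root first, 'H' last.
Answer: C J H

Derivation:
Walk down from root: C -> J -> H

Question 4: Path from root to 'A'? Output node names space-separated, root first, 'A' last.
Answer: C A

Derivation:
Walk down from root: C -> A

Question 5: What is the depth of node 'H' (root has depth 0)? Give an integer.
Path from root to H: C -> J -> H
Depth = number of edges = 2

Answer: 2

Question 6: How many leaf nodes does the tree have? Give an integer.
Answer: 4

Derivation:
Leaves (nodes with no children): A, D, F, K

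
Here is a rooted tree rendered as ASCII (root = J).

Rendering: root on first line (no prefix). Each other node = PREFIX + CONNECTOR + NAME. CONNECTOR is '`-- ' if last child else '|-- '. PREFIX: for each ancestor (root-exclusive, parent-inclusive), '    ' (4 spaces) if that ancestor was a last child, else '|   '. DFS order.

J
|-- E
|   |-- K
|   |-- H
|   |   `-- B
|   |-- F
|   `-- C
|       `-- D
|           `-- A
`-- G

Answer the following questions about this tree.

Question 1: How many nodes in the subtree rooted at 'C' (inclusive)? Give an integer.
Answer: 3

Derivation:
Subtree rooted at C contains: A, C, D
Count = 3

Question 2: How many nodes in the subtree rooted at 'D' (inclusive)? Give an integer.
Answer: 2

Derivation:
Subtree rooted at D contains: A, D
Count = 2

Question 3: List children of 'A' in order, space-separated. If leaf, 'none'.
Answer: none

Derivation:
Node A's children (from adjacency): (leaf)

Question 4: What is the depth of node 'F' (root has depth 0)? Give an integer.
Path from root to F: J -> E -> F
Depth = number of edges = 2

Answer: 2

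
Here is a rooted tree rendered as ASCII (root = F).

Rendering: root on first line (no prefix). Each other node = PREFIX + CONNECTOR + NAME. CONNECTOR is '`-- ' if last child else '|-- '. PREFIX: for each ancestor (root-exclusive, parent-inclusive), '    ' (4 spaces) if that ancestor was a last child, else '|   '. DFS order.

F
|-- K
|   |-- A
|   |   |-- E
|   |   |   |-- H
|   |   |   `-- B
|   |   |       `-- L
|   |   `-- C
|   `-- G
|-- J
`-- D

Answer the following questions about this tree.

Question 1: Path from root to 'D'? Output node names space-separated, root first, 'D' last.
Walk down from root: F -> D

Answer: F D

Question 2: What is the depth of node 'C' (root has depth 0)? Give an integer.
Path from root to C: F -> K -> A -> C
Depth = number of edges = 3

Answer: 3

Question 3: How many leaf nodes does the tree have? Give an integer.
Answer: 6

Derivation:
Leaves (nodes with no children): C, D, G, H, J, L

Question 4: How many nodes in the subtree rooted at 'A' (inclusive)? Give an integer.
Subtree rooted at A contains: A, B, C, E, H, L
Count = 6

Answer: 6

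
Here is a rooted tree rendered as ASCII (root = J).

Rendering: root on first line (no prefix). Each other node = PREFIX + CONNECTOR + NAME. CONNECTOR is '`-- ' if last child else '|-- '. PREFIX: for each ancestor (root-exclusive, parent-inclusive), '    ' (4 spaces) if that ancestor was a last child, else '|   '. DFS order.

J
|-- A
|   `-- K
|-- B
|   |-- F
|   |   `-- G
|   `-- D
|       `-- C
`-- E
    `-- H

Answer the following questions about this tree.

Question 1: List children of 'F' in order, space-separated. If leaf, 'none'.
Node F's children (from adjacency): G

Answer: G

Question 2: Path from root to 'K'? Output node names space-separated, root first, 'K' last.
Walk down from root: J -> A -> K

Answer: J A K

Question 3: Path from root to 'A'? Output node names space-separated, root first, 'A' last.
Walk down from root: J -> A

Answer: J A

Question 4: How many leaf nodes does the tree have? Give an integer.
Leaves (nodes with no children): C, G, H, K

Answer: 4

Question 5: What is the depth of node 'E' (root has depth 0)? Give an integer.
Path from root to E: J -> E
Depth = number of edges = 1

Answer: 1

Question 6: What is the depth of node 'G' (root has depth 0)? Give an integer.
Answer: 3

Derivation:
Path from root to G: J -> B -> F -> G
Depth = number of edges = 3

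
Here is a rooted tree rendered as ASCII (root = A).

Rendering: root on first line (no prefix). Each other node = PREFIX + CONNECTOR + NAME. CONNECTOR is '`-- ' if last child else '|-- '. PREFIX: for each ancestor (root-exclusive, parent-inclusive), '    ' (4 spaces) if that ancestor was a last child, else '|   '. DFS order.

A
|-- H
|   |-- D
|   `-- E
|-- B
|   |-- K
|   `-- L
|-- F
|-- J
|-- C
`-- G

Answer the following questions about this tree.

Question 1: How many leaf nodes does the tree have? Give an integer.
Answer: 8

Derivation:
Leaves (nodes with no children): C, D, E, F, G, J, K, L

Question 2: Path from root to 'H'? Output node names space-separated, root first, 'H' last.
Answer: A H

Derivation:
Walk down from root: A -> H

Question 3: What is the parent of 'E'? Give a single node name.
Answer: H

Derivation:
Scan adjacency: E appears as child of H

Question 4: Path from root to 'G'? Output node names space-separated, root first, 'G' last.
Walk down from root: A -> G

Answer: A G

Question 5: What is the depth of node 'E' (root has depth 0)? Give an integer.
Path from root to E: A -> H -> E
Depth = number of edges = 2

Answer: 2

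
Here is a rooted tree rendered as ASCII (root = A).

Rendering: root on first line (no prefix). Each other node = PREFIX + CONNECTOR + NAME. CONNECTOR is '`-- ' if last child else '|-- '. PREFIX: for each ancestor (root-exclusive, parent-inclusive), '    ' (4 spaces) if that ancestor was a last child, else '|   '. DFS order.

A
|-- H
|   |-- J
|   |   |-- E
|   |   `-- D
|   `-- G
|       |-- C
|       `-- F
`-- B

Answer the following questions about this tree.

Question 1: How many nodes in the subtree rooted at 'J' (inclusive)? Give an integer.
Subtree rooted at J contains: D, E, J
Count = 3

Answer: 3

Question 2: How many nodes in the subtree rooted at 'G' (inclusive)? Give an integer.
Answer: 3

Derivation:
Subtree rooted at G contains: C, F, G
Count = 3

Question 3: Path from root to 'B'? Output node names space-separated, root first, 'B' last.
Walk down from root: A -> B

Answer: A B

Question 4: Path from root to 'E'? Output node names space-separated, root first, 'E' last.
Walk down from root: A -> H -> J -> E

Answer: A H J E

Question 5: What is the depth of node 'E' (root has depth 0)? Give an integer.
Path from root to E: A -> H -> J -> E
Depth = number of edges = 3

Answer: 3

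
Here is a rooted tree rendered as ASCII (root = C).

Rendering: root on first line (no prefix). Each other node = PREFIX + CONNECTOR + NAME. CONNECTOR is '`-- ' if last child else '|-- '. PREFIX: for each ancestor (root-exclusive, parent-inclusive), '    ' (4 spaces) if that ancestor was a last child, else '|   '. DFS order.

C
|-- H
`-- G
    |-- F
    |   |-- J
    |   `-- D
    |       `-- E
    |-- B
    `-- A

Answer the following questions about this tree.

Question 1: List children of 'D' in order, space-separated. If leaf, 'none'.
Node D's children (from adjacency): E

Answer: E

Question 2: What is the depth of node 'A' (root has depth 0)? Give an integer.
Answer: 2

Derivation:
Path from root to A: C -> G -> A
Depth = number of edges = 2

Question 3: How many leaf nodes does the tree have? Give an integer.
Answer: 5

Derivation:
Leaves (nodes with no children): A, B, E, H, J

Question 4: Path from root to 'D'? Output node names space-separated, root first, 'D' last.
Answer: C G F D

Derivation:
Walk down from root: C -> G -> F -> D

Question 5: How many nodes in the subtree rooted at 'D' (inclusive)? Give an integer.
Answer: 2

Derivation:
Subtree rooted at D contains: D, E
Count = 2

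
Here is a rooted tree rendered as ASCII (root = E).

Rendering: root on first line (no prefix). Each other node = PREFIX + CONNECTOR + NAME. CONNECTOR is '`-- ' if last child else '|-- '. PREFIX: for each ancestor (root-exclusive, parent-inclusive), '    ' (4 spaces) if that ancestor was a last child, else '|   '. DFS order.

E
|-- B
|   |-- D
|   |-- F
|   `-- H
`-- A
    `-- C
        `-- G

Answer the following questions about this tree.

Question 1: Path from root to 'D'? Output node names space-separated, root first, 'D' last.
Answer: E B D

Derivation:
Walk down from root: E -> B -> D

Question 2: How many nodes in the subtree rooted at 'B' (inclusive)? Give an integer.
Answer: 4

Derivation:
Subtree rooted at B contains: B, D, F, H
Count = 4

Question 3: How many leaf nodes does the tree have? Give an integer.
Leaves (nodes with no children): D, F, G, H

Answer: 4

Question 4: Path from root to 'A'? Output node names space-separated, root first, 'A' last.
Walk down from root: E -> A

Answer: E A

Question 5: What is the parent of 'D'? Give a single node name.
Scan adjacency: D appears as child of B

Answer: B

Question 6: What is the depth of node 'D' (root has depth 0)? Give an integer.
Answer: 2

Derivation:
Path from root to D: E -> B -> D
Depth = number of edges = 2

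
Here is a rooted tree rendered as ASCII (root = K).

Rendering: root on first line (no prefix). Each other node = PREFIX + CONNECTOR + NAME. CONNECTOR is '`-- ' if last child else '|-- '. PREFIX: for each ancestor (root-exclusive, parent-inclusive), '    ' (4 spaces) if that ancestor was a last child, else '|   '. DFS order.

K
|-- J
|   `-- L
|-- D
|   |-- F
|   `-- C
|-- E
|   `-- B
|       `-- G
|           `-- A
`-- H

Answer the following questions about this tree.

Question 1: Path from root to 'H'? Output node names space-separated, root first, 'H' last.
Answer: K H

Derivation:
Walk down from root: K -> H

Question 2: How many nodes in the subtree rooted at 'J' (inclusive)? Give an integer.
Answer: 2

Derivation:
Subtree rooted at J contains: J, L
Count = 2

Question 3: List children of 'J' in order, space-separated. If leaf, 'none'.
Node J's children (from adjacency): L

Answer: L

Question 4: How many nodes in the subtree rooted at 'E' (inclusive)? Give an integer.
Answer: 4

Derivation:
Subtree rooted at E contains: A, B, E, G
Count = 4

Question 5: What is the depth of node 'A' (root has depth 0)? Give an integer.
Answer: 4

Derivation:
Path from root to A: K -> E -> B -> G -> A
Depth = number of edges = 4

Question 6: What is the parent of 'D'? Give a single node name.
Scan adjacency: D appears as child of K

Answer: K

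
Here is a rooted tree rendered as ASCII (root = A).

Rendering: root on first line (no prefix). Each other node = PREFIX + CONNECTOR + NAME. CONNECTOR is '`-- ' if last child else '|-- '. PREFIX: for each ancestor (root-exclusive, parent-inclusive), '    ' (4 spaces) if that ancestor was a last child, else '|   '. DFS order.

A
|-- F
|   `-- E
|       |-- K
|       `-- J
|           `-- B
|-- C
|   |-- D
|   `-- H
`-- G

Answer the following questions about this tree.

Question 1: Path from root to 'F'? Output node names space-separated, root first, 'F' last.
Walk down from root: A -> F

Answer: A F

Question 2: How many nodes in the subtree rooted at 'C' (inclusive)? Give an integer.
Answer: 3

Derivation:
Subtree rooted at C contains: C, D, H
Count = 3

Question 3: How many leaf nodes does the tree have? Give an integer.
Answer: 5

Derivation:
Leaves (nodes with no children): B, D, G, H, K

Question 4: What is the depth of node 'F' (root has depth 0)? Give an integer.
Path from root to F: A -> F
Depth = number of edges = 1

Answer: 1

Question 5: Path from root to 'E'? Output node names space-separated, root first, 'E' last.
Walk down from root: A -> F -> E

Answer: A F E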